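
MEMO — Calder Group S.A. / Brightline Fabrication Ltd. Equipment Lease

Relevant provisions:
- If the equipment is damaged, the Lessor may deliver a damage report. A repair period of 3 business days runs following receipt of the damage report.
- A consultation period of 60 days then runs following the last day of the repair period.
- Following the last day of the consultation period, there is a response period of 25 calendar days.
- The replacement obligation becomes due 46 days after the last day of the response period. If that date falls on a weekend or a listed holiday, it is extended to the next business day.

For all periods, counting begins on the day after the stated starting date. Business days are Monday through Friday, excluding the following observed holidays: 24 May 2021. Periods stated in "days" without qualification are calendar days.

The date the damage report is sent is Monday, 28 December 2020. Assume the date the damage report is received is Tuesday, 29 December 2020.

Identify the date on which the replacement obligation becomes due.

12 May 2021

The last day of the repair period: counting 3 business days from Tuesday, 29 December 2020 (Dec 30, Dec 31, Jan 1, skipping weekends) reaches Friday, 1 January 2021.
Adding 60 calendar days to 1 January 2021 gives 2 March 2021, which is the last day of the consultation period.
The last day of the response period: 25 calendar days after 2 March 2021 is 27 March 2021.
The date on which the replacement obligation becomes due: 27 March 2021 + 46 days = 12 May 2021. 12 May 2021 is a Wednesday and is not a listed holiday, so no roll-forward applies.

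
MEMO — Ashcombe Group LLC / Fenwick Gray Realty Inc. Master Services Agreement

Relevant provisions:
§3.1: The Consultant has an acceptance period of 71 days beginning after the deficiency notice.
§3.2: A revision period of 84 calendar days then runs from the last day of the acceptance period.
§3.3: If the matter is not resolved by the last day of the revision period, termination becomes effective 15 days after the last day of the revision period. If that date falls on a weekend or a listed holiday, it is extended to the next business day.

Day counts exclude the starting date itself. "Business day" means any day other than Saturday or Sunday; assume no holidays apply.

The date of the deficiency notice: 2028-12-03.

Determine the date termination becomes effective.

The last day of the acceptance period: 2028-12-03 + 71 days = 2029-02-12.
The last day of the revision period: 2029-02-12 + 84 days = 2029-05-07.
Adding 15 calendar days to 2029-05-07 gives 2029-05-22, which is the date termination becomes effective. 2029-05-22 is a Tuesday, so no roll-forward applies.

2029-05-22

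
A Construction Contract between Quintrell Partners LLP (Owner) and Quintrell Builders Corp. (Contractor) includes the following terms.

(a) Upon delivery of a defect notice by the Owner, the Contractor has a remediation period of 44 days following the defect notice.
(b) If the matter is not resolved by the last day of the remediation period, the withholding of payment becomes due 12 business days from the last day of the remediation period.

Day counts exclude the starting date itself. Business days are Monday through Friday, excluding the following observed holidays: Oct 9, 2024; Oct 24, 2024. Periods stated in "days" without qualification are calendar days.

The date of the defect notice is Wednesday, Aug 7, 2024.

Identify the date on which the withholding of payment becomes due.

Oct 8, 2024

Adding 44 calendar days to Aug 7, 2024 gives Sep 20, 2024, which is the last day of the remediation period.
From Friday, Sep 20, 2024, 12 business days (Sep 23, Sep 24, Sep 25, Sep 26, …, Oct 4, Oct 7, Oct 8, skipping weekends) brings us to Tuesday, Oct 8, 2024, which is the date on which the withholding of payment becomes due.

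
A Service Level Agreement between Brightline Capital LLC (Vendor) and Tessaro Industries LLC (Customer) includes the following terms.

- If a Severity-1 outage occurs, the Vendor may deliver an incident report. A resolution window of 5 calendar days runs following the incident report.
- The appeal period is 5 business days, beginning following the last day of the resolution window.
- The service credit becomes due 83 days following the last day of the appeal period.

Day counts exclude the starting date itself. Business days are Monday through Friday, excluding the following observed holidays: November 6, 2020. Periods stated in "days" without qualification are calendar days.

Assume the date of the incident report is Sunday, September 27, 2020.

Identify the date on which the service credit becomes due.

December 31, 2020

Adding 5 calendar days to September 27, 2020 gives October 2, 2020, which is the last day of the resolution window.
The last day of the appeal period: counting 5 business days from Friday, October 2, 2020 (Oct 5, Oct 6, Oct 7, Oct 8, Oct 9, skipping weekends) reaches Friday, October 9, 2020.
Adding 83 calendar days to October 9, 2020 gives December 31, 2020, which is the date on which the service credit becomes due.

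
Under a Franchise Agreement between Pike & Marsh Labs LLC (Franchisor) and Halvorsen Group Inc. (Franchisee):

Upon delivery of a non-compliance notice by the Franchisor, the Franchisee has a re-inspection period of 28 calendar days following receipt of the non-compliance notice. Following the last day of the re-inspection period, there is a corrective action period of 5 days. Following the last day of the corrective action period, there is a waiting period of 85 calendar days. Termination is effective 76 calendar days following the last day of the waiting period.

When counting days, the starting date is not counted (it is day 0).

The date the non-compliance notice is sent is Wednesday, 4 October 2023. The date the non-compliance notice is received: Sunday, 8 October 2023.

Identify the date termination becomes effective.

Adding 28 calendar days to 8 October 2023 gives 5 November 2023, which is the last day of the re-inspection period.
The last day of the corrective action period: 5 November 2023 + 5 days = 10 November 2023.
The last day of the waiting period: 10 November 2023 + 85 days = 3 February 2024.
Adding 76 calendar days to 3 February 2024 gives 19 April 2024, which is the date termination becomes effective.

19 April 2024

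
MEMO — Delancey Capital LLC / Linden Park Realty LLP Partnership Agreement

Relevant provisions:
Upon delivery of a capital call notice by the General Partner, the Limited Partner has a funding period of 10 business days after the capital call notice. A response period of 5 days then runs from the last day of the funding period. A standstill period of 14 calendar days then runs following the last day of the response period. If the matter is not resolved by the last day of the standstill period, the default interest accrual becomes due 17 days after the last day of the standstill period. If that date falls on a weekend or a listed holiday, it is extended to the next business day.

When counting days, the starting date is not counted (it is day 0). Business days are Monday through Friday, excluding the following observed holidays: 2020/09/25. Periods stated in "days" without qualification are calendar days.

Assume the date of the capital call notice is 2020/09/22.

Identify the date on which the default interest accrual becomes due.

From Tuesday, 2020/09/22, 10 business days (Sep 23, Sep 24, Sep 28, Sep 29, Sep 30, Oct 1, Oct 2, Oct 5, Oct 6, Oct 7, skipping weekends and the listed holiday on Sep 25) brings us to Wednesday, 2020/10/07, which is the last day of the funding period.
The last day of the response period: 2020/10/07 + 5 days = 2020/10/12.
The last day of the standstill period: 2020/10/12 + 14 days = 2020/10/26.
Adding 17 calendar days to 2020/10/26 gives 2020/11/12, which is the date on which the default interest accrual becomes due. 2020/11/12 is a Thursday and is not a listed holiday, so no roll-forward applies.

2020/11/12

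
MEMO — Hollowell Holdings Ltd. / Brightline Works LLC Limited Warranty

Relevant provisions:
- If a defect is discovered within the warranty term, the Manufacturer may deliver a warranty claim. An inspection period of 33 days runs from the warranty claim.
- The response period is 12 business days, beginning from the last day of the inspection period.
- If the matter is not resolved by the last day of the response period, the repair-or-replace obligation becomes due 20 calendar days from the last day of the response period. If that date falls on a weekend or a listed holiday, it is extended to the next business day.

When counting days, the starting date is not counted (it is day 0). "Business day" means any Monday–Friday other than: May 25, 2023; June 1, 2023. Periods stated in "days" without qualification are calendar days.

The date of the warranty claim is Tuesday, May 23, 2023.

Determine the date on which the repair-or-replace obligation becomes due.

July 31, 2023

Adding 33 calendar days to May 23, 2023 gives June 25, 2023, which is the last day of the inspection period.
The last day of the response period: counting 12 business days from Sunday, June 25, 2023 (Jun 26, Jun 27, Jun 28, Jun 29, …, Jul 7, Jul 10, Jul 11, skipping weekends) reaches Tuesday, July 11, 2023.
The date on which the repair-or-replace obligation becomes due: 20 calendar days after July 11, 2023 is July 31, 2023. July 31, 2023 is a Monday and is not a listed holiday, so no roll-forward applies.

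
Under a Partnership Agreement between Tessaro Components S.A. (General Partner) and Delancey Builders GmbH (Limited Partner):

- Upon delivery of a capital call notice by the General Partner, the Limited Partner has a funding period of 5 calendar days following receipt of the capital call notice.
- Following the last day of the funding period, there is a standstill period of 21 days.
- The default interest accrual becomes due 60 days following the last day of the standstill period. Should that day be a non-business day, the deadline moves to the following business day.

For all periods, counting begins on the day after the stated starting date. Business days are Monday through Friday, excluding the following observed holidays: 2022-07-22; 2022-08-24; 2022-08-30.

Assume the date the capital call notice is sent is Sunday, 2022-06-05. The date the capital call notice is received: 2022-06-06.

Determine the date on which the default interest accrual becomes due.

The last day of the funding period: 5 calendar days after 2022-06-06 is 2022-06-11.
The last day of the standstill period: 2022-06-11 + 21 days = 2022-07-02.
The date on which the default interest accrual becomes due: 2022-07-02 + 60 days = 2022-08-31. 2022-08-31 is a Wednesday and is not a listed holiday, so no roll-forward applies.

2022-08-31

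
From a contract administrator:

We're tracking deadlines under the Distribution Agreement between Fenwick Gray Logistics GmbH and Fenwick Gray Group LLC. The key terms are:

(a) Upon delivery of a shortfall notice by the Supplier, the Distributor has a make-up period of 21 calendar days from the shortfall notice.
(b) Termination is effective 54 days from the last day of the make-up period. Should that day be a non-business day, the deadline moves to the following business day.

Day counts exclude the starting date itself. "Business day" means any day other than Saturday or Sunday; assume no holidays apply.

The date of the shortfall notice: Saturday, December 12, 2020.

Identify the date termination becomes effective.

February 25, 2021

Adding 21 calendar days to December 12, 2020 gives January 2, 2021, which is the last day of the make-up period.
The date termination becomes effective: 54 calendar days after January 2, 2021 is February 25, 2021. February 25, 2021 is a Thursday, so no roll-forward applies.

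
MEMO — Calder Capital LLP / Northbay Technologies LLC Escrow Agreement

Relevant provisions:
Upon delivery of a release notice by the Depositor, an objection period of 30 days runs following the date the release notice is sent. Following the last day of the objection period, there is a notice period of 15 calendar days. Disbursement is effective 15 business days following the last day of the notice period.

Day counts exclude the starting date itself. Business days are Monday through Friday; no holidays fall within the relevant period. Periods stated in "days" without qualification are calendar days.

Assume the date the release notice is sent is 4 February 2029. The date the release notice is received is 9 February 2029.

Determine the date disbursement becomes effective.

Adding 30 calendar days to 4 February 2029 gives 6 March 2029, which is the last day of the objection period.
The last day of the notice period: 6 March 2029 + 15 days = 21 March 2029.
From Wednesday, 21 March 2029, 15 business days (Mar 22, Mar 23, Mar 26, Mar 27, …, Apr 9, Apr 10, Apr 11, skipping weekends) brings us to Wednesday, 11 April 2029, which is the date disbursement becomes effective.

11 April 2029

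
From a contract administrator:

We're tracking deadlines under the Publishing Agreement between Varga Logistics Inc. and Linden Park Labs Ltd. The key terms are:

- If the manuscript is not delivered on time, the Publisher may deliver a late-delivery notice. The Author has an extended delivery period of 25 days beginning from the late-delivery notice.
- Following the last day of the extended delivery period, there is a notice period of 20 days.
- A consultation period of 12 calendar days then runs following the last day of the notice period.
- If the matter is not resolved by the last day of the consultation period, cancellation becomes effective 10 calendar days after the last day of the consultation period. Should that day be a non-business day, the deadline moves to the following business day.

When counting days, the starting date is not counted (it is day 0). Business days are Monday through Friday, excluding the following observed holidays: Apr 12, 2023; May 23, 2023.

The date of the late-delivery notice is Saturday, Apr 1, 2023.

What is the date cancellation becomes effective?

Adding 25 calendar days to Apr 1, 2023 gives Apr 26, 2023, which is the last day of the extended delivery period.
The last day of the notice period: Apr 26, 2023 + 20 days = May 16, 2023.
The last day of the consultation period: May 16, 2023 + 12 days = May 28, 2023.
The date cancellation becomes effective: May 28, 2023 + 10 days = Jun 7, 2023. Jun 7, 2023 is a Wednesday and is not a listed holiday, so no roll-forward applies.

Jun 7, 2023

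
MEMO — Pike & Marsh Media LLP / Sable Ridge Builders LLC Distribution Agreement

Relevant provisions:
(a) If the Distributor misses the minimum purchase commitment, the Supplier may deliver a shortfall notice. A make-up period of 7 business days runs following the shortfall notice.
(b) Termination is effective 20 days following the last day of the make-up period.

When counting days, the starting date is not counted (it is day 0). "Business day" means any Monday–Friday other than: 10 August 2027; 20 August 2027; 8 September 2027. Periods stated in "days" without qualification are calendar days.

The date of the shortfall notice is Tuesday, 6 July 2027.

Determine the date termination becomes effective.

4 August 2027

The last day of the make-up period: 7 business days after Tuesday, 6 July 2027, skipping weekends — Jul 7, Jul 8, Jul 9, Jul 12, Jul 13, Jul 14, Jul 15 — lands on Thursday, 15 July 2027.
The date termination becomes effective: 15 July 2027 + 20 days = 4 August 2027.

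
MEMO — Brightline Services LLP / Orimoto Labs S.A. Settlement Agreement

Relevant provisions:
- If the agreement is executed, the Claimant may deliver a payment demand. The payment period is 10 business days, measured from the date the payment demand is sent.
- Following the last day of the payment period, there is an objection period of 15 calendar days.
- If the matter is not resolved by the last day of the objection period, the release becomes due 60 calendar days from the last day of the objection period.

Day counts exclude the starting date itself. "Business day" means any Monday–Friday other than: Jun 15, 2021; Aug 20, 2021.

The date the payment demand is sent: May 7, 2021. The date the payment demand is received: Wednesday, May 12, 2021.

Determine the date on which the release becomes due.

Aug 4, 2021

From Friday, May 7, 2021, 10 business days (May 10, May 11, May 12, May 13, May 14, May 17, May 18, May 19, May 20, May 21, skipping weekends) brings us to Friday, May 21, 2021, which is the last day of the payment period.
The last day of the objection period: May 21, 2021 + 15 days = Jun 5, 2021.
The date on which the release becomes due: 60 calendar days after Jun 5, 2021 is Aug 4, 2021.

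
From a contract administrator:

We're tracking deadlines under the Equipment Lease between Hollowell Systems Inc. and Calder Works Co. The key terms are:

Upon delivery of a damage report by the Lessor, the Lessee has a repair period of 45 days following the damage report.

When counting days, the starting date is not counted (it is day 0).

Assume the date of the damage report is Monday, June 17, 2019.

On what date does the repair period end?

August 1, 2019

Adding 45 calendar days to June 17, 2019 gives August 1, 2019, which is the last day of the repair period.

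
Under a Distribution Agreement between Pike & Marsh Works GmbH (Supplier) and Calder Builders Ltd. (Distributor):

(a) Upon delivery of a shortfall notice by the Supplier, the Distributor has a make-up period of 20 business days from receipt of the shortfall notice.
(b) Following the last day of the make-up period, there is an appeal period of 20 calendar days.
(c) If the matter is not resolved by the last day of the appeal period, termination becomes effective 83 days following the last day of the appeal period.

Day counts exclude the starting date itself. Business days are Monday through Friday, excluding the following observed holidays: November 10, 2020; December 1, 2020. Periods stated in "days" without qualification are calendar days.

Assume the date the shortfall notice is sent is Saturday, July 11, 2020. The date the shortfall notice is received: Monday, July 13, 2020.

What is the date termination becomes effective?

From Monday, July 13, 2020, 20 business days (Jul 14, Jul 15, Jul 16, Jul 17, …, Aug 6, Aug 7, Aug 10, skipping weekends) brings us to Monday, August 10, 2020, which is the last day of the make-up period.
Adding 20 calendar days to August 10, 2020 gives August 30, 2020, which is the last day of the appeal period.
The date termination becomes effective: 83 calendar days after August 30, 2020 is November 21, 2020.

November 21, 2020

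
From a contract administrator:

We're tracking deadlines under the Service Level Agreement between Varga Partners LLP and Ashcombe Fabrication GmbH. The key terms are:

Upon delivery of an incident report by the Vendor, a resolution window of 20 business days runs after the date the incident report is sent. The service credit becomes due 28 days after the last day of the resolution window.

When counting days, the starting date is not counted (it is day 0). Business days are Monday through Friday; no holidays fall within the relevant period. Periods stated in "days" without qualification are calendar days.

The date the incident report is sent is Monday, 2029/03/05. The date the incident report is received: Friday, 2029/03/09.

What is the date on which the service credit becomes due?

2029/04/30

From Monday, 2029/03/05, 20 business days (Mar 6, Mar 7, Mar 8, Mar 9, …, Mar 29, Mar 30, Apr 2, skipping weekends) brings us to Monday, 2029/04/02, which is the last day of the resolution window.
The date on which the service credit becomes due: 2029/04/02 + 28 days = 2029/04/30.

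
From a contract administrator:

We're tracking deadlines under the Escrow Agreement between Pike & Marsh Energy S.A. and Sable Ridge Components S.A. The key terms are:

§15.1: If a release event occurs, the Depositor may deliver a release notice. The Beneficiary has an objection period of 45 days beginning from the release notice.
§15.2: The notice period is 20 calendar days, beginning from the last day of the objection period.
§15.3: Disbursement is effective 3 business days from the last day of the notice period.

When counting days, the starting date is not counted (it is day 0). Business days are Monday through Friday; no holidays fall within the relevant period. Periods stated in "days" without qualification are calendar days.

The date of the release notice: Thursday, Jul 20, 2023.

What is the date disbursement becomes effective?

Sep 27, 2023

The last day of the objection period: 45 calendar days after Jul 20, 2023 is Sep 3, 2023.
Adding 20 calendar days to Sep 3, 2023 gives Sep 23, 2023, which is the last day of the notice period.
The date disbursement becomes effective: counting 3 business days from Saturday, Sep 23, 2023 (Sep 25, Sep 26, Sep 27, skipping weekends) reaches Wednesday, Sep 27, 2023.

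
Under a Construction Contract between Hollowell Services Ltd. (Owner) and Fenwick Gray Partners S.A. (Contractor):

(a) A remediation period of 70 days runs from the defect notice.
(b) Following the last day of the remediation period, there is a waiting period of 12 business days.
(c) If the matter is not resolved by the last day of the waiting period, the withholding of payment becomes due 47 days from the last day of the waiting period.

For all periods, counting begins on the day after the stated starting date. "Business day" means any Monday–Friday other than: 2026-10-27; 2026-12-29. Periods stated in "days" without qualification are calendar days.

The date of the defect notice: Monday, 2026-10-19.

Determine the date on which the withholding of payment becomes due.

The last day of the remediation period: 70 calendar days after 2026-10-19 is 2026-12-28.
From Monday, 2026-12-28, 12 business days (Dec 30, Dec 31, Jan 1, Jan 4, …, Jan 12, Jan 13, Jan 14, skipping weekends and the listed holiday on Dec 29) brings us to Thursday, 2027-01-14, which is the last day of the waiting period.
The date on which the withholding of payment becomes due: 47 calendar days after 2027-01-14 is 2027-03-02.

2027-03-02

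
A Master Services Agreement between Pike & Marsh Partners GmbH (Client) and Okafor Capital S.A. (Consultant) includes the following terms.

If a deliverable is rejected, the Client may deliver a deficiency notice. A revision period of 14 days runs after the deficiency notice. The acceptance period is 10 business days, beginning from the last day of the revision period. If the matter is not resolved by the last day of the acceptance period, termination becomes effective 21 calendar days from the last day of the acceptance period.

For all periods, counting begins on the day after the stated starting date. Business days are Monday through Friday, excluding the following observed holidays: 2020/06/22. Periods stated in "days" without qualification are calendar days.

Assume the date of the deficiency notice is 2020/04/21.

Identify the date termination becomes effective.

The last day of the revision period: 2020/04/21 + 14 days = 2020/05/05.
From Tuesday, 2020/05/05, 10 business days (May 6, May 7, May 8, May 11, May 12, May 13, May 14, May 15, May 18, May 19, skipping weekends) brings us to Tuesday, 2020/05/19, which is the last day of the acceptance period.
The date termination becomes effective: 2020/05/19 + 21 days = 2020/06/09.

2020/06/09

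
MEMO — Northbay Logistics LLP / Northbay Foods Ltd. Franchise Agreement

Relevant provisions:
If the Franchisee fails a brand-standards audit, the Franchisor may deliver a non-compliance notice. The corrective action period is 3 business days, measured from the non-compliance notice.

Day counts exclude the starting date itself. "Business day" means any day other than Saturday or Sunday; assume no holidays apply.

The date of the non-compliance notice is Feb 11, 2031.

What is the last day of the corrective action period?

Feb 14, 2031

The last day of the corrective action period: 3 business days after Tuesday, Feb 11, 2031, skipping weekends — Feb 12, Feb 13, Feb 14 — lands on Friday, Feb 14, 2031.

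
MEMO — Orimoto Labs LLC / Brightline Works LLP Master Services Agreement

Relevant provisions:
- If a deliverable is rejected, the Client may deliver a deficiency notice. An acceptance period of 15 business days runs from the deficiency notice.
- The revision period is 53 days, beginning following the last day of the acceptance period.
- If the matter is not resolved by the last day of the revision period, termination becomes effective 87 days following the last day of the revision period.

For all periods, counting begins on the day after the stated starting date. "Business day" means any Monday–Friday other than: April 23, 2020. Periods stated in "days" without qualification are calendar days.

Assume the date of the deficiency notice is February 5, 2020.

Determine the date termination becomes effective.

The last day of the acceptance period: 15 business days after Wednesday, February 5, 2020, skipping weekends — Feb 6, Feb 7, Feb 10, Feb 11, …, Feb 24, Feb 25, Feb 26 — lands on Wednesday, February 26, 2020.
The last day of the revision period: 53 calendar days after February 26, 2020 is April 19, 2020.
The date termination becomes effective: April 19, 2020 + 87 days = July 15, 2020.

July 15, 2020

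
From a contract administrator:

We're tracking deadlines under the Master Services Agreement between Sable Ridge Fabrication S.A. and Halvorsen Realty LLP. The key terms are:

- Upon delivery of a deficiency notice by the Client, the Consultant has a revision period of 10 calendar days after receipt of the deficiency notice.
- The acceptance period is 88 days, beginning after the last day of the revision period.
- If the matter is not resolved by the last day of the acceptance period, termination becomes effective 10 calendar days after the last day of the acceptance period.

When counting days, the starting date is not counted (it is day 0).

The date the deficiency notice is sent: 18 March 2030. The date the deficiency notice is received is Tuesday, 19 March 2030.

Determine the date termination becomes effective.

5 July 2030

The last day of the revision period: 19 March 2030 + 10 days = 29 March 2030.
The last day of the acceptance period: 88 calendar days after 29 March 2030 is 25 June 2030.
The date termination becomes effective: 10 calendar days after 25 June 2030 is 5 July 2030.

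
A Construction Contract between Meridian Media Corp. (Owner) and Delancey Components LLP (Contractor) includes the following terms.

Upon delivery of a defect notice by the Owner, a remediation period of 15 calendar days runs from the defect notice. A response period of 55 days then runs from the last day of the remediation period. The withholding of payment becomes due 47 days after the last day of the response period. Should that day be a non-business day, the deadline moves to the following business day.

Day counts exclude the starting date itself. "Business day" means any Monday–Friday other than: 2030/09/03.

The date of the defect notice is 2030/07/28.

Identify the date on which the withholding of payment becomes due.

2030/11/22

Adding 15 calendar days to 2030/07/28 gives 2030/08/12, which is the last day of the remediation period.
Adding 55 calendar days to 2030/08/12 gives 2030/10/06, which is the last day of the response period.
The date on which the withholding of payment becomes due: 2030/10/06 + 47 days = 2030/11/22. 2030/11/22 is a Friday and is not a listed holiday, so no roll-forward applies.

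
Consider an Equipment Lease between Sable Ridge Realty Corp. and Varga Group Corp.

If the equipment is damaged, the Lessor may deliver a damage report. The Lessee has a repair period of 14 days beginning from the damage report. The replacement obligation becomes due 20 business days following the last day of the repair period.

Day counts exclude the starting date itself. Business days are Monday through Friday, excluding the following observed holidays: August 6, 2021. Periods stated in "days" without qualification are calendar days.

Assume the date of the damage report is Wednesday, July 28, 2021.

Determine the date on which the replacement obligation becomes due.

September 8, 2021

The last day of the repair period: 14 calendar days after July 28, 2021 is August 11, 2021.
The date on which the replacement obligation becomes due: counting 20 business days from Wednesday, August 11, 2021 (Aug 12, Aug 13, Aug 16, Aug 17, …, Sep 6, Sep 7, Sep 8, skipping weekends) reaches Wednesday, September 8, 2021.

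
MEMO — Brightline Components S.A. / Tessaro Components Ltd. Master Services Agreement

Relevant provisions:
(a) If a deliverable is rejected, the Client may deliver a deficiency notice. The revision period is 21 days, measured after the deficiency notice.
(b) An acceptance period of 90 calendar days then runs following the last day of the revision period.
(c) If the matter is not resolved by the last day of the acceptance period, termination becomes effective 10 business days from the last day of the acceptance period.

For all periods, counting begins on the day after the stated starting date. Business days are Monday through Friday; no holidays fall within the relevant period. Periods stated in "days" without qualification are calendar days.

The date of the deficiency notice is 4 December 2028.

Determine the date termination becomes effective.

The last day of the revision period: 21 calendar days after 4 December 2028 is 25 December 2028.
The last day of the acceptance period: 25 December 2028 + 90 days = 25 March 2029.
From Sunday, 25 March 2029, 10 business days (Mar 26, Mar 27, Mar 28, Mar 29, Mar 30, Apr 2, Apr 3, Apr 4, Apr 5, Apr 6, skipping weekends) brings us to Friday, 6 April 2029, which is the date termination becomes effective.

6 April 2029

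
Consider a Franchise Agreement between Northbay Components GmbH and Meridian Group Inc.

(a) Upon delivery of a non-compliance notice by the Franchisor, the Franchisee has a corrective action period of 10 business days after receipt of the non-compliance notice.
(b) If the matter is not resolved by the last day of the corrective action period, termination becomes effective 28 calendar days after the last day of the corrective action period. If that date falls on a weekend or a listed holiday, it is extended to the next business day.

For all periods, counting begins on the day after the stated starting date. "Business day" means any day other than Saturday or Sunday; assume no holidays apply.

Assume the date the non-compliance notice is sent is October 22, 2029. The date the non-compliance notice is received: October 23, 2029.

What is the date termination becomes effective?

The last day of the corrective action period: counting 10 business days from Tuesday, October 23, 2029 (Oct 24, Oct 25, Oct 26, Oct 29, Oct 30, Oct 31, Nov 1, Nov 2, Nov 5, Nov 6, skipping weekends) reaches Tuesday, November 6, 2029.
The date termination becomes effective: 28 calendar days after November 6, 2029 is December 4, 2029. December 4, 2029 is a Tuesday, so no roll-forward applies.

December 4, 2029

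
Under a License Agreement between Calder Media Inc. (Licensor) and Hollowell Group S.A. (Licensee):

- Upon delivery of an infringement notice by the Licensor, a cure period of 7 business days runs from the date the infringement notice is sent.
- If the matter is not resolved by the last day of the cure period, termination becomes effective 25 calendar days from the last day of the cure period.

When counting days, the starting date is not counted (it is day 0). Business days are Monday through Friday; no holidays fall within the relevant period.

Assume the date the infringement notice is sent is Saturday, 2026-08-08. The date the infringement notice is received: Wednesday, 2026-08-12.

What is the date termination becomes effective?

The last day of the cure period: counting 7 business days from Saturday, 2026-08-08 (Aug 10, Aug 11, Aug 12, Aug 13, Aug 14, Aug 17, Aug 18, skipping weekends) reaches Tuesday, 2026-08-18.
The date termination becomes effective: 25 calendar days after 2026-08-18 is 2026-09-12.

2026-09-12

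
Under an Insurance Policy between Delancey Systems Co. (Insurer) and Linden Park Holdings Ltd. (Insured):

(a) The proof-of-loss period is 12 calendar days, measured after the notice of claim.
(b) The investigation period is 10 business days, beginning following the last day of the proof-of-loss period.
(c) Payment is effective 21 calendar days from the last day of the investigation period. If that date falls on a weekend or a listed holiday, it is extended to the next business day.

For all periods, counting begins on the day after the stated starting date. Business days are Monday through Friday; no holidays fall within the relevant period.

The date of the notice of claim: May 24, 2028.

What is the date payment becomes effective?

July 10, 2028

Adding 12 calendar days to May 24, 2028 gives June 5, 2028, which is the last day of the proof-of-loss period.
The last day of the investigation period: 10 business days after Monday, June 5, 2028, skipping weekends — Jun 6, Jun 7, Jun 8, Jun 9, Jun 12, Jun 13, Jun 14, Jun 15, Jun 16, Jun 19 — lands on Monday, June 19, 2028.
The date payment becomes effective: June 19, 2028 + 21 days = July 10, 2028. July 10, 2028 is a Monday, so no roll-forward applies.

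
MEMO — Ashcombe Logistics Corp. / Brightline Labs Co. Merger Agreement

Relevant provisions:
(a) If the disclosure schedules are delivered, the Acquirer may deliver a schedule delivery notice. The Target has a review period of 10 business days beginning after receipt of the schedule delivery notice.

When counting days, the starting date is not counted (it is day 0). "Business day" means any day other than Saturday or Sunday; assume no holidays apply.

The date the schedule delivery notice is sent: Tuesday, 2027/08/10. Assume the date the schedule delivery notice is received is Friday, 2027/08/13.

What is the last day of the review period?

The last day of the review period: 10 business days after Friday, 2027/08/13, skipping weekends — Aug 16, Aug 17, Aug 18, Aug 19, Aug 20, Aug 23, Aug 24, Aug 25, Aug 26, Aug 27 — lands on Friday, 2027/08/27.

2027/08/27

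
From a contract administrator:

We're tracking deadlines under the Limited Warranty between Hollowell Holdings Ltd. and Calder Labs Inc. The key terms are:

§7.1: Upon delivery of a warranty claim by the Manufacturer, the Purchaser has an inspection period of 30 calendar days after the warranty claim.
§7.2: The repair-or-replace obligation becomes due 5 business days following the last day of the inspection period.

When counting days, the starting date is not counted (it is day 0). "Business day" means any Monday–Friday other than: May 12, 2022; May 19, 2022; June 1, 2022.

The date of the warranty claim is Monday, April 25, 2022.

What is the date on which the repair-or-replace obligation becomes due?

The last day of the inspection period: 30 calendar days after April 25, 2022 is May 25, 2022.
The date on which the repair-or-replace obligation becomes due: 5 business days after Wednesday, May 25, 2022, skipping weekends and the listed holiday on Jun 1 — May 26, May 27, May 30, May 31, Jun 2 — lands on Thursday, June 2, 2022.

June 2, 2022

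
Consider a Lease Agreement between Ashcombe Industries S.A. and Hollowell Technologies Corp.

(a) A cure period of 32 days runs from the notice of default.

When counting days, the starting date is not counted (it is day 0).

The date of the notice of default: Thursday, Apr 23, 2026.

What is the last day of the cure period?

The last day of the cure period: Apr 23, 2026 + 32 days = May 25, 2026.

May 25, 2026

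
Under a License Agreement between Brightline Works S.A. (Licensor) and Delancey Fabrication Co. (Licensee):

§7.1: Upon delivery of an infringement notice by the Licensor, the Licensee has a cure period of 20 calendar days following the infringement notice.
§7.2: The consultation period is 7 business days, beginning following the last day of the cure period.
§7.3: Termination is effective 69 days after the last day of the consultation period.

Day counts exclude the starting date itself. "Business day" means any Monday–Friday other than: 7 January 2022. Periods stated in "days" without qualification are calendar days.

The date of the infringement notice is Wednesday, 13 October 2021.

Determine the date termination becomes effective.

The last day of the cure period: 20 calendar days after 13 October 2021 is 2 November 2021.
From Tuesday, 2 November 2021, 7 business days (Nov 3, Nov 4, Nov 5, Nov 8, Nov 9, Nov 10, Nov 11, skipping weekends) brings us to Thursday, 11 November 2021, which is the last day of the consultation period.
The date termination becomes effective: 69 calendar days after 11 November 2021 is 19 January 2022.

19 January 2022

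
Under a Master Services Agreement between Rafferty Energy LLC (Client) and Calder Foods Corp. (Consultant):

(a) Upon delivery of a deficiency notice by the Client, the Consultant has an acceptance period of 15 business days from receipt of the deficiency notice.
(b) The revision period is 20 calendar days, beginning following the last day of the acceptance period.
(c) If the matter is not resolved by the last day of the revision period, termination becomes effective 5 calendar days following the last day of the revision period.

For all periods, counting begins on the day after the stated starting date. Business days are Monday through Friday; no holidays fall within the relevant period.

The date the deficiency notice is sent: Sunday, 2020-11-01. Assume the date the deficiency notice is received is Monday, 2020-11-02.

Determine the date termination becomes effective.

2020-12-18

The last day of the acceptance period: 15 business days after Monday, 2020-11-02, skipping weekends — Nov 3, Nov 4, Nov 5, Nov 6, …, Nov 19, Nov 20, Nov 23 — lands on Monday, 2020-11-23.
Adding 20 calendar days to 2020-11-23 gives 2020-12-13, which is the last day of the revision period.
The date termination becomes effective: 2020-12-13 + 5 days = 2020-12-18.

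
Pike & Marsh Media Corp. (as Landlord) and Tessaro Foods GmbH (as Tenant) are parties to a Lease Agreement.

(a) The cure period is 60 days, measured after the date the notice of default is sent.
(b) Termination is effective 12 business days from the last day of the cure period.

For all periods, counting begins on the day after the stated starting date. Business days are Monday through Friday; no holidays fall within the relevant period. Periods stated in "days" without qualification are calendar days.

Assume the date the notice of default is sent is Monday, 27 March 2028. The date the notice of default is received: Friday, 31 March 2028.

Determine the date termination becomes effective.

The last day of the cure period: 60 calendar days after 27 March 2028 is 26 May 2028.
The date termination becomes effective: 12 business days after Friday, 26 May 2028, skipping weekends — May 29, May 30, May 31, Jun 1, …, Jun 9, Jun 12, Jun 13 — lands on Tuesday, 13 June 2028.

13 June 2028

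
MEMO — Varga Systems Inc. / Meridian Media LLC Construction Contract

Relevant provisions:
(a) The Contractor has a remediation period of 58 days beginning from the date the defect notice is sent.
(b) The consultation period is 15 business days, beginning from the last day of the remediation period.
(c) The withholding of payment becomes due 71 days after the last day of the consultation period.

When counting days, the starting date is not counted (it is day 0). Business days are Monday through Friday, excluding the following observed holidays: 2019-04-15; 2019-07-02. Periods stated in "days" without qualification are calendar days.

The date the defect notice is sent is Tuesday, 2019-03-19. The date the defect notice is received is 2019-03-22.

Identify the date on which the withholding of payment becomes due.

2019-08-16

The last day of the remediation period: 58 calendar days after 2019-03-19 is 2019-05-16.
From Thursday, 2019-05-16, 15 business days (May 17, May 20, May 21, May 22, …, Jun 4, Jun 5, Jun 6, skipping weekends) brings us to Thursday, 2019-06-06, which is the last day of the consultation period.
The date on which the withholding of payment becomes due: 2019-06-06 + 71 days = 2019-08-16.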